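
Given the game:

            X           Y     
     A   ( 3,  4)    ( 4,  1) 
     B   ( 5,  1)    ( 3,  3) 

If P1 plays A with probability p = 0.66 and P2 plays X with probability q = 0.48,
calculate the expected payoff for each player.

E[P1] = 3.6696, E[P2] = 2.304

Work:
E[P1] = p·q·π₁(A,X) + p·(1-q)·π₁(A,Y) + (1-p)·q·π₁(B,X) + (1-p)·(1-q)·π₁(B,Y)
= 0.66·0.48·3 + 0.66·0.52·4 + 0.34·0.48·5 + 0.34·0.52·3
= 3.6696

E[P2] = 2.304 (similar calculation)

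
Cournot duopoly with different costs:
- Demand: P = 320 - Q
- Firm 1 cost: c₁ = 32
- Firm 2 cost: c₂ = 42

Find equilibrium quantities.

q₁* = 99.33, q₂* = 89.33

Work:
Reaction: q₁ = (320 - 32 - q₂)/2
Reaction: q₂ = (320 - 42 - q₁)/2
Solve simultaneously:
q₁* = (320 - 2×32 + 42)/3 = 99.33
q₂* = (320 - 2×42 + 32)/3 = 89.33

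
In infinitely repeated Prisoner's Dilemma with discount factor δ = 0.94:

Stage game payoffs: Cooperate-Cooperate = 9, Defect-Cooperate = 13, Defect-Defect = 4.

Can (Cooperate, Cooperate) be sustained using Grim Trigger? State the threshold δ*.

δ* = 0.4444; since δ = 0.94 ≥ 0.4444, cooperation can be sustained

Work:
For Grim Trigger:
Cooperate forever: 9/(1-δ)
Defect then punished: 13 + 4·δ/(1-δ)
Need: 9/(1-δ) ≥ 13 + 4·δ/(1-δ)
Solving: δ ≥ (T-R)/(T-P) = (13-9)/(13-4) = 0.4444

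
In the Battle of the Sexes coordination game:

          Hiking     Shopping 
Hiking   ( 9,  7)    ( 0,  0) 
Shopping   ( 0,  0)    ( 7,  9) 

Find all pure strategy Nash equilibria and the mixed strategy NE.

Pure NE: (Hiking, Hiking) and (Shopping, Shopping); Mixed NE: p = 0.5625, q = 0.4375

Work:
Check pure NE:
(Hiking, Hiking): (9, 7) - no unilateral deviation beneficial
(Shopping, Shopping): (7, 9) - no unilateral deviation beneficial
Mixed NE: P1 plays Hiking with p = 0.5625, P2 plays Hiking with q = 0.4375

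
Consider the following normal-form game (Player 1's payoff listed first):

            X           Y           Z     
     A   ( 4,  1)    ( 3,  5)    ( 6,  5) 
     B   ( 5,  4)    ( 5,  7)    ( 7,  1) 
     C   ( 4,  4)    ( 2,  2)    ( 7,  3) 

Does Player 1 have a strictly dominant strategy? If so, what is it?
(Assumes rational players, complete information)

No strictly dominant strategy exists for Player 1

Work:
A strategy strictly dominates another if it gives a strictly higher payoff against every opponent action. Compare each pair of P1's strategies column-by-column:
  A vs B: [4 vs 5, 3 vs 5, 6 vs 7] → A does not strictly dominate B (column X: 4 ≤ 5)
  A vs C: [4 vs 4, 3 vs 2, 6 vs 7] → A does not strictly dominate C (column X: 4 ≤ 4)
  B vs A: [5 vs 4, 5 vs 3, 7 vs 6] → B strictly dominates A
  B vs C: [5 vs 4, 5 vs 2, 7 vs 7] → B does not strictly dominate C (column Z: 7 ≤ 7)
  C vs A: [4 vs 4, 2 vs 3, 7 vs 6] → C does not strictly dominate A (column X: 4 ≤ 4)
  C vs B: [4 vs 5, 2 vs 5, 7 vs 7] → C does not strictly dominate B (column X: 4 ≤ 5)
No single strategy strictly dominates all others → no strictly dominant strategy.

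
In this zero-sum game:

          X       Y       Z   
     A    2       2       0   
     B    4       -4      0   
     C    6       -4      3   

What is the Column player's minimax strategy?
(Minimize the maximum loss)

Column should play Y, value = 2

Work:
Column player minimizes Row's maximum payoff:
Column X: max payoff to Row = 6
Column Y: max payoff to Row = 2
Column Z: max payoff to Row = 3
Minimum is 2, achieved by column Y.
Minimax strategy: Y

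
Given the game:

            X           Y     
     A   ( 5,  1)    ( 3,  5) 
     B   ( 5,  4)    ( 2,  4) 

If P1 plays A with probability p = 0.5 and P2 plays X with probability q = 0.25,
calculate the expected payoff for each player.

E[P1] = 3.125, E[P2] = 4.0

Work:
E[P1] = p·q·π₁(A,X) + p·(1-q)·π₁(A,Y) + (1-p)·q·π₁(B,X) + (1-p)·(1-q)·π₁(B,Y)
= 0.5·0.25·5 + 0.5·0.75·3 + 0.5·0.25·5 + 0.5·0.75·2
= 3.125

E[P2] = 4.0 (similar calculation)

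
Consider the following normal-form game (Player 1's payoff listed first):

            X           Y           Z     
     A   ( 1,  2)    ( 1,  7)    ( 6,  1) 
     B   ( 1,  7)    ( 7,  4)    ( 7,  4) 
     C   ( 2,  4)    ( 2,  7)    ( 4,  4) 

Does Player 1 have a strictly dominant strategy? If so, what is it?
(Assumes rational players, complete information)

No strictly dominant strategy exists for Player 1

Work:
A strategy strictly dominates another if it gives a strictly higher payoff against every opponent action. Compare each pair of P1's strategies column-by-column:
  A vs B: [1 vs 1, 1 vs 7, 6 vs 7] → A does not strictly dominate B (column X: 1 ≤ 1)
  A vs C: [1 vs 2, 1 vs 2, 6 vs 4] → A does not strictly dominate C (column X: 1 ≤ 2)
  B vs A: [1 vs 1, 7 vs 1, 7 vs 6] → B does not strictly dominate A (column X: 1 ≤ 1)
  B vs C: [1 vs 2, 7 vs 2, 7 vs 4] → B does not strictly dominate C (column X: 1 ≤ 2)
  C vs A: [2 vs 1, 2 vs 1, 4 vs 6] → C does not strictly dominate A (column Z: 4 ≤ 6)
  C vs B: [2 vs 1, 2 vs 7, 4 vs 7] → C does not strictly dominate B (column Y: 2 ≤ 7)
No single strategy strictly dominates all others → no strictly dominant strategy.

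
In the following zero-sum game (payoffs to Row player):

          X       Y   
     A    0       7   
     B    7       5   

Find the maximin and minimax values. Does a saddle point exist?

Maximin = 5, Minimax = 7, Saddle: False

Work:
Row minimums: [0, 5] → maximin = 5
Column maximums: [7, 7] → minimax = 7
No saddle point (maximin ≠ minimax). Mixed strategy needed.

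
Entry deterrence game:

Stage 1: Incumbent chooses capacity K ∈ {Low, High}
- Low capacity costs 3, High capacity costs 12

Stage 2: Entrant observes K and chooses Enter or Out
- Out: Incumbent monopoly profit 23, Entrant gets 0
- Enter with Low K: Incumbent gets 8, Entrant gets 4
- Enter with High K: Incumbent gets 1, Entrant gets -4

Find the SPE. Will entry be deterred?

SPE: (High, Enter|Low, Out|High); Entry deterred. Incumbent net profit = 11

Work:
After Low K: Entrant enters (4 > 0)
After High K: Entrant stays out (-4 < 0)
Incumbent: Low → 8−3=5, High → 23−12=11
Incumbent chooses High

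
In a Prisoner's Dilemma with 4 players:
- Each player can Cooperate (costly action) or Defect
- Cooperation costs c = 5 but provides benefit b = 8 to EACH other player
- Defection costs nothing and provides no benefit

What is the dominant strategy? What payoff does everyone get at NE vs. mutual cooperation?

Dominant: Defect; NE payoff = 0; Coop payoff = 19

Work:
Defect dominates (saves cost c = 5, benefit to others is external)
NE: All defect → everyone gets 0
If all cooperate: each receives (3)×8 - 5 = 19
Social dilemma: 19 > 0 but NE gives 0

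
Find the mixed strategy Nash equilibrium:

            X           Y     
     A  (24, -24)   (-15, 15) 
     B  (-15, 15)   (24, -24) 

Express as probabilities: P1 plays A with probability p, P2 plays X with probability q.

p = 0.5, q = 0.5

Work:
Find probabilities that make opponent indifferent:
P2 chooses q to make P1 indifferent between A and B
P1 chooses p to make P2 indifferent between X and Y
Mixed NE: P1 plays (A: 0.5, B: 0.5), P2 plays (X: 0.5, Y: 0.5)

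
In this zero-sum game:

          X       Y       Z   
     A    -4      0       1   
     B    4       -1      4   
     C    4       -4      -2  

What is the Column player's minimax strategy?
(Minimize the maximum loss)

Column should play Y, value = 0

Work:
Column player minimizes Row's maximum payoff:
Column X: max payoff to Row = 4
Column Y: max payoff to Row = 0
Column Z: max payoff to Row = 4
Minimum is 0, achieved by column Y.
Minimax strategy: Y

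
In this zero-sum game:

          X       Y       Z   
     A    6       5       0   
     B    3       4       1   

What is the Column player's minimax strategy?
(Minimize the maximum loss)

Column should play Z, value = 1

Work:
Column player minimizes Row's maximum payoff:
Column X: max payoff to Row = 6
Column Y: max payoff to Row = 5
Column Z: max payoff to Row = 1
Minimum is 1, achieved by column Z.
Minimax strategy: Z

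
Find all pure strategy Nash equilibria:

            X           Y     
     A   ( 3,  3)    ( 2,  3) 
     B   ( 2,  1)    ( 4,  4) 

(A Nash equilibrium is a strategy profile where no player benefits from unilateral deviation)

Nash equilibrium: (A, X), (B, Y)

Work:
Best responses:
  P1 vs X: payoffs [3, 2] → best response A (payoff 3)
  P1 vs Y: payoffs [2, 4] → best response B (payoff 4)
  P2 vs A: payoffs [3, 3] → best response X/Y (payoff 3)
  P2 vs B: payoffs [1, 4] → best response Y (payoff 4)
Mutual best responses: (A,X), (B,Y) → Nash equilibria.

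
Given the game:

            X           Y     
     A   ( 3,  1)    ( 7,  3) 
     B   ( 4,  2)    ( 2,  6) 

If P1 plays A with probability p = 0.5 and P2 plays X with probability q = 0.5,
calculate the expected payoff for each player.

E[P1] = 4.0, E[P2] = 3.0

Work:
E[P1] = p·q·π₁(A,X) + p·(1-q)·π₁(A,Y) + (1-p)·q·π₁(B,X) + (1-p)·(1-q)·π₁(B,Y)
= 0.5·0.5·3 + 0.5·0.5·7 + 0.5·0.5·4 + 0.5·0.5·2
= 4.0

E[P2] = 3.0 (similar calculation)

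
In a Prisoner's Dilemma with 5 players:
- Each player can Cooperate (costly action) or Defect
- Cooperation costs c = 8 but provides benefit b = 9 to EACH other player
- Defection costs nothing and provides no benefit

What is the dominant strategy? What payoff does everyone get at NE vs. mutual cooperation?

Dominant: Defect; NE payoff = 0; Coop payoff = 28

Work:
Defect dominates (saves cost c = 8, benefit to others is external)
NE: All defect → everyone gets 0
If all cooperate: each receives (4)×9 - 8 = 28
Social dilemma: 28 > 0 but NE gives 0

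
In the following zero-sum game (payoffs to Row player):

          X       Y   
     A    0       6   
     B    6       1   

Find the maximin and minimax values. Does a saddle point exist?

Maximin = 1, Minimax = 6, Saddle: False

Work:
Row minimums: [0, 1] → maximin = 1
Column maximums: [6, 6] → minimax = 6
No saddle point (maximin ≠ minimax). Mixed strategy needed.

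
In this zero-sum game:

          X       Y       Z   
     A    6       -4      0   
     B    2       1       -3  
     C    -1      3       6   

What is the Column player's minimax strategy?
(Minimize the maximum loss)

Column should play Y, value = 3

Work:
Column player minimizes Row's maximum payoff:
Column X: max payoff to Row = 6
Column Y: max payoff to Row = 3
Column Z: max payoff to Row = 6
Minimum is 3, achieved by column Y.
Minimax strategy: Y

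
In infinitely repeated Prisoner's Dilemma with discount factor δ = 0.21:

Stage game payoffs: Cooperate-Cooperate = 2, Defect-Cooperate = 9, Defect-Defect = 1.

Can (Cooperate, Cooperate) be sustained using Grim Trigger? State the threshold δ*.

δ* = 0.875; since δ = 0.21 < 0.875, cooperation cannot be sustained

Work:
For Grim Trigger:
Cooperate forever: 2/(1-δ)
Defect then punished: 9 + 1·δ/(1-δ)
Need: 2/(1-δ) ≥ 9 + 1·δ/(1-δ)
Solving: δ ≥ (T-R)/(T-P) = (9-2)/(9-1) = 0.875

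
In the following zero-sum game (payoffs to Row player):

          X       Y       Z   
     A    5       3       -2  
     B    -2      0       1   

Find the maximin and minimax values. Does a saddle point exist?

Maximin = -2, Minimax = 1, Saddle: False

Work:
Row minimums: [-2, -2] → maximin = -2
Column maximums: [5, 3, 1] → minimax = 1
No saddle point (maximin ≠ minimax). Mixed strategy needed.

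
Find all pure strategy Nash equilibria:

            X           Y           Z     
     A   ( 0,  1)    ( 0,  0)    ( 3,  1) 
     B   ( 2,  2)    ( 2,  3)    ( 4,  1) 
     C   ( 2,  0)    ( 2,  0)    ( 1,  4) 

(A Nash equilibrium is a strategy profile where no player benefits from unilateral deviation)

Nash equilibrium: (B, Y)

Work:
Best responses:
  P1 vs X: payoffs [0, 2, 2] → best response B/C (payoff 2)
  P1 vs Y: payoffs [0, 2, 2] → best response B/C (payoff 2)
  P1 vs Z: payoffs [3, 4, 1] → best response B (payoff 4)
  P2 vs A: payoffs [1, 0, 1] → best response X/Z (payoff 1)
  P2 vs B: payoffs [2, 3, 1] → best response Y (payoff 3)
  P2 vs C: payoffs [0, 0, 4] → best response Z (payoff 4)
Mutual best responses: (B,Y) → Nash equilibria.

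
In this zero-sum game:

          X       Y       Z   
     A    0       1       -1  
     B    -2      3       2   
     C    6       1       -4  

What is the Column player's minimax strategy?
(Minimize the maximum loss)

Column should play Z, value = 2

Work:
Column player minimizes Row's maximum payoff:
Column X: max payoff to Row = 6
Column Y: max payoff to Row = 3
Column Z: max payoff to Row = 2
Minimum is 2, achieved by column Z.
Minimax strategy: Z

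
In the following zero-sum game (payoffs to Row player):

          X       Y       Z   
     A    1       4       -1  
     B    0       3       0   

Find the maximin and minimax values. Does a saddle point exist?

Maximin = 0, Minimax = 0, Saddle: True

Work:
Row minimums: [-1, 0] → maximin = 0
Column maximums: [1, 4, 0] → minimax = 0
Saddle point exists! Game value = 0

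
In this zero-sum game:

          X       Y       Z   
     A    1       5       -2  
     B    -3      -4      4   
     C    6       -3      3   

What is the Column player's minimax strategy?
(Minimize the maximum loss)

Column should play Z, value = 4

Work:
Column player minimizes Row's maximum payoff:
Column X: max payoff to Row = 6
Column Y: max payoff to Row = 5
Column Z: max payoff to Row = 4
Minimum is 4, achieved by column Z.
Minimax strategy: Z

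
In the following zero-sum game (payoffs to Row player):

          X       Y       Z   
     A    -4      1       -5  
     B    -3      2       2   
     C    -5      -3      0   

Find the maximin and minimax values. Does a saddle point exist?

Maximin = -3, Minimax = -3, Saddle: True

Work:
Row minimums: [-5, -3, -5] → maximin = -3
Column maximums: [-3, 2, 2] → minimax = -3
Saddle point exists! Game value = -3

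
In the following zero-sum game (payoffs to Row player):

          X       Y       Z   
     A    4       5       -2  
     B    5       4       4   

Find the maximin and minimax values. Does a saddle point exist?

Maximin = 4, Minimax = 4, Saddle: True

Work:
Row minimums: [-2, 4] → maximin = 4
Column maximums: [5, 5, 4] → minimax = 4
Saddle point exists! Game value = 4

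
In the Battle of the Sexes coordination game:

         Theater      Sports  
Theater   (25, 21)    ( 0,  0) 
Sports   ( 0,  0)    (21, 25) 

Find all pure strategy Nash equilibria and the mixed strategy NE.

Pure NE: (Theater, Theater) and (Sports, Sports); Mixed NE: p = 0.5435, q = 0.4565

Work:
Check pure NE:
(Theater, Theater): (25, 21) - no unilateral deviation beneficial
(Sports, Sports): (21, 25) - no unilateral deviation beneficial
Mixed NE: P1 plays Theater with p = 0.5435, P2 plays Theater with q = 0.4565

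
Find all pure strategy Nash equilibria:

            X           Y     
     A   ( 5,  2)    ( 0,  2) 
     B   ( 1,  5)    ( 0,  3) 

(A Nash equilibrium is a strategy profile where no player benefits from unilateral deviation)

Nash equilibrium: (A, X), (A, Y)

Work:
Best responses:
  P1 vs X: payoffs [5, 1] → best response A (payoff 5)
  P1 vs Y: payoffs [0, 0] → best response A/B (payoff 0)
  P2 vs A: payoffs [2, 2] → best response X/Y (payoff 2)
  P2 vs B: payoffs [5, 3] → best response X (payoff 5)
Mutual best responses: (A,X), (A,Y) → Nash equilibria.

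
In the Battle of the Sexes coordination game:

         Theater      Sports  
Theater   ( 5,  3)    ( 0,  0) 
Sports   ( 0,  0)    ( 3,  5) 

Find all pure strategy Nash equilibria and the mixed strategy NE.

Pure NE: (Theater, Theater) and (Sports, Sports); Mixed NE: p = 0.625, q = 0.375

Work:
Check pure NE:
(Theater, Theater): (5, 3) - no unilateral deviation beneficial
(Sports, Sports): (3, 5) - no unilateral deviation beneficial
Mixed NE: P1 plays Theater with p = 0.625, P2 plays Theater with q = 0.375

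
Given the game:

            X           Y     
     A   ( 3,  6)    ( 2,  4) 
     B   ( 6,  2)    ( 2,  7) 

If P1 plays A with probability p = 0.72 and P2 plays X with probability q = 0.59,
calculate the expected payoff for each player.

E[P1] = 3.0856, E[P2] = 4.8636

Work:
E[P1] = p·q·π₁(A,X) + p·(1-q)·π₁(A,Y) + (1-p)·q·π₁(B,X) + (1-p)·(1-q)·π₁(B,Y)
= 0.72·0.59·3 + 0.72·0.41·2 + 0.28·0.59·6 + 0.28·0.41·2
= 3.0856

E[P2] = 4.8636 (similar calculation)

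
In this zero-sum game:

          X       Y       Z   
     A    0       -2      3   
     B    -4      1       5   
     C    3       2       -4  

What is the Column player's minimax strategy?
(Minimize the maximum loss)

Column should play Y, value = 2

Work:
Column player minimizes Row's maximum payoff:
Column X: max payoff to Row = 3
Column Y: max payoff to Row = 2
Column Z: max payoff to Row = 5
Minimum is 2, achieved by column Y.
Minimax strategy: Y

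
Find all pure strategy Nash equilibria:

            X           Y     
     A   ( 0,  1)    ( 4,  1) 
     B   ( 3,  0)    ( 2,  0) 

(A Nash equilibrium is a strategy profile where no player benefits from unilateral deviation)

Nash equilibrium: (A, Y), (B, X)

Work:
Best responses:
  P1 vs X: payoffs [0, 3] → best response B (payoff 3)
  P1 vs Y: payoffs [4, 2] → best response A (payoff 4)
  P2 vs A: payoffs [1, 1] → best response X/Y (payoff 1)
  P2 vs B: payoffs [0, 0] → best response X/Y (payoff 0)
Mutual best responses: (A,Y), (B,X) → Nash equilibria.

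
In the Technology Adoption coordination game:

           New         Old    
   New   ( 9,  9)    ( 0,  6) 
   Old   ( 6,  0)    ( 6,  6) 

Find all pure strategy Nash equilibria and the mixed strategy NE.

Pure NE: (New, New) and (Old, Old); Mixed NE: p = 0.6667, q = 0.6667

Work:
Check pure NE:
(New, New): (9, 9) - no unilateral deviation beneficial
(Old, Old): (6, 6) - no unilateral deviation beneficial
Mixed NE: P1 plays New with p = 0.6667, P2 plays New with q = 0.6667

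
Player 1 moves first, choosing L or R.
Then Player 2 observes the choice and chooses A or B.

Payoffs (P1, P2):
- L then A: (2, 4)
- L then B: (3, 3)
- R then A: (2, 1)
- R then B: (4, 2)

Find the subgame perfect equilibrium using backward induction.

P1 plays R, P2 plays A after L and B after R; Payoff (4, 2)

Work:
Backward induction:
After L: P2 chooses A → P1 gets 2
After R: P2 chooses B → P1 gets 4
P1 chooses R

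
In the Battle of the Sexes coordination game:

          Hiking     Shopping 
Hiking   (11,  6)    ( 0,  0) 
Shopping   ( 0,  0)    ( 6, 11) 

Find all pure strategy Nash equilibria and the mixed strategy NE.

Pure NE: (Hiking, Hiking) and (Shopping, Shopping); Mixed NE: p = 0.6471, q = 0.3529

Work:
Check pure NE:
(Hiking, Hiking): (11, 6) - no unilateral deviation beneficial
(Shopping, Shopping): (6, 11) - no unilateral deviation beneficial
Mixed NE: P1 plays Hiking with p = 0.6471, P2 plays Hiking with q = 0.3529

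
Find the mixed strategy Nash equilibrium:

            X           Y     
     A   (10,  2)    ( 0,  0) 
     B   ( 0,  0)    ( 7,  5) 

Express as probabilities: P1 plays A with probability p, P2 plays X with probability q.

p = 0.7143, q = 0.4118

Work:
Find probabilities that make opponent indifferent:
P2 chooses q to make P1 indifferent between A and B
P1 chooses p to make P2 indifferent between X and Y
Mixed NE: P1 plays (A: 0.7143, B: 0.2857), P2 plays (X: 0.4118, Y: 0.5882)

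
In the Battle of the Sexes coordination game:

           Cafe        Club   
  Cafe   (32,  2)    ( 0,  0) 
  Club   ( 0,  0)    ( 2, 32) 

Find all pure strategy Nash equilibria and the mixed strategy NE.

Pure NE: (Cafe, Cafe) and (Club, Club); Mixed NE: p = 0.9412, q = 0.0588

Work:
Check pure NE:
(Cafe, Cafe): (32, 2) - no unilateral deviation beneficial
(Club, Club): (2, 32) - no unilateral deviation beneficial
Mixed NE: P1 plays Cafe with p = 0.9412, P2 plays Cafe with q = 0.0588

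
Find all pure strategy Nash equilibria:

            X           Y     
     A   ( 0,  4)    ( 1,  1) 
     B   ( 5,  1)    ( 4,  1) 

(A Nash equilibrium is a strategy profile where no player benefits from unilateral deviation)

Nash equilibrium: (B, X), (B, Y)

Work:
Best responses:
  P1 vs X: payoffs [0, 5] → best response B (payoff 5)
  P1 vs Y: payoffs [1, 4] → best response B (payoff 4)
  P2 vs A: payoffs [4, 1] → best response X (payoff 4)
  P2 vs B: payoffs [1, 1] → best response X/Y (payoff 1)
Mutual best responses: (B,X), (B,Y) → Nash equilibria.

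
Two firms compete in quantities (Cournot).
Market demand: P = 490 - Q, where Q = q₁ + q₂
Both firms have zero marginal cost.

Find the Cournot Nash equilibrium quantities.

q₁* = q₂* = 163.33; P* = 163.33

Work:
Profit: π_i = P·q_i = (a - q_i - q_j)·q_i
FOC: ∂π_i/∂q_i = a - 2q_i - q_j = 0
Reaction function: q_i = (490 - q_j)/2
Symmetry: q* = 490/3 = 163.33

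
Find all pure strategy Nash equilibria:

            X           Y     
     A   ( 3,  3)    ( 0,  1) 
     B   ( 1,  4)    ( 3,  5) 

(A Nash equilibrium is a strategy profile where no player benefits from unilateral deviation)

Nash equilibrium: (A, X), (B, Y)

Work:
Best responses:
  P1 vs X: payoffs [3, 1] → best response A (payoff 3)
  P1 vs Y: payoffs [0, 3] → best response B (payoff 3)
  P2 vs A: payoffs [3, 1] → best response X (payoff 3)
  P2 vs B: payoffs [4, 5] → best response Y (payoff 5)
Mutual best responses: (A,X), (B,Y) → Nash equilibria.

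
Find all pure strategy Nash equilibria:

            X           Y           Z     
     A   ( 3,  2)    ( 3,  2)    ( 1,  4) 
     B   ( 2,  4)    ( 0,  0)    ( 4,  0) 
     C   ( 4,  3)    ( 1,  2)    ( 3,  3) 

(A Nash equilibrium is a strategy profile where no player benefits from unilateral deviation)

Nash equilibrium: (C, X)

Work:
Best responses:
  P1 vs X: payoffs [3, 2, 4] → best response C (payoff 4)
  P1 vs Y: payoffs [3, 0, 1] → best response A (payoff 3)
  P1 vs Z: payoffs [1, 4, 3] → best response B (payoff 4)
  P2 vs A: payoffs [2, 2, 4] → best response Z (payoff 4)
  P2 vs B: payoffs [4, 0, 0] → best response X (payoff 4)
  P2 vs C: payoffs [3, 2, 3] → best response X/Z (payoff 3)
Mutual best responses: (C,X) → Nash equilibria.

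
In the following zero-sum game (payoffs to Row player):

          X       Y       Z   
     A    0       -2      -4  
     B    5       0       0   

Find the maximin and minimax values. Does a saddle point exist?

Maximin = 0, Minimax = 0, Saddle: True

Work:
Row minimums: [-4, 0] → maximin = 0
Column maximums: [5, 0, 0] → minimax = 0
Saddle point exists! Game value = 0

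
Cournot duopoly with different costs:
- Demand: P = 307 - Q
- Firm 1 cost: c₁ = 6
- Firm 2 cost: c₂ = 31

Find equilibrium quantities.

q₁* = 108.67, q₂* = 83.67

Work:
Reaction: q₁ = (307 - 6 - q₂)/2
Reaction: q₂ = (307 - 31 - q₁)/2
Solve simultaneously:
q₁* = (307 - 2×6 + 31)/3 = 108.67
q₂* = (307 - 2×31 + 6)/3 = 83.67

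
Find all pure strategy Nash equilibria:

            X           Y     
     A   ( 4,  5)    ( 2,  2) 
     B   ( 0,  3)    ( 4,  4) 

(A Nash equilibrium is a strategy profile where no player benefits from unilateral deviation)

Nash equilibrium: (A, X), (B, Y)

Work:
Best responses:
  P1 vs X: payoffs [4, 0] → best response A (payoff 4)
  P1 vs Y: payoffs [2, 4] → best response B (payoff 4)
  P2 vs A: payoffs [5, 2] → best response X (payoff 5)
  P2 vs B: payoffs [3, 4] → best response Y (payoff 4)
Mutual best responses: (A,X), (B,Y) → Nash equilibria.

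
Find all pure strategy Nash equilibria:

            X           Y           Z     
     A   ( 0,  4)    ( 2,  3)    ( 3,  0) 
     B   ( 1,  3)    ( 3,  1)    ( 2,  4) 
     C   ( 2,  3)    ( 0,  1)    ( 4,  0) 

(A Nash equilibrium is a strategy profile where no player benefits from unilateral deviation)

Nash equilibrium: (C, X)

Work:
Best responses:
  P1 vs X: payoffs [0, 1, 2] → best response C (payoff 2)
  P1 vs Y: payoffs [2, 3, 0] → best response B (payoff 3)
  P1 vs Z: payoffs [3, 2, 4] → best response C (payoff 4)
  P2 vs A: payoffs [4, 3, 0] → best response X (payoff 4)
  P2 vs B: payoffs [3, 1, 4] → best response Z (payoff 4)
  P2 vs C: payoffs [3, 1, 0] → best response X (payoff 3)
Mutual best responses: (C,X) → Nash equilibria.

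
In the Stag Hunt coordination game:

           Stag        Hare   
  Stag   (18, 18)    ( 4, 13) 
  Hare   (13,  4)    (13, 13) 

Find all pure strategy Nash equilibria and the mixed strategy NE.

Pure NE: (Stag, Stag) and (Hare, Hare); Mixed NE: p = 0.6429, q = 0.6429

Work:
Check pure NE:
(Stag, Stag): (18, 18) - no unilateral deviation beneficial
(Hare, Hare): (13, 13) - no unilateral deviation beneficial
Mixed NE: P1 plays Stag with p = 0.6429, P2 plays Stag with q = 0.6429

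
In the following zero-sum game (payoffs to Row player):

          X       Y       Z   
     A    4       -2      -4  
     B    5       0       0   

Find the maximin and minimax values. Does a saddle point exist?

Maximin = 0, Minimax = 0, Saddle: True

Work:
Row minimums: [-4, 0] → maximin = 0
Column maximums: [5, 0, 0] → minimax = 0
Saddle point exists! Game value = 0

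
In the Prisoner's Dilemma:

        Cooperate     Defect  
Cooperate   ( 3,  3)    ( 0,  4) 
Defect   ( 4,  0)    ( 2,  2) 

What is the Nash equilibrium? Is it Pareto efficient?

(Defect, Defect) is NE; not Pareto efficient

Work:
Defect dominates Cooperate for both players:
If P2 cooperates: Defect (4) > Cooperate (3)
If P2 defects: Defect (2) > Cooperate (0)
NE: (Defect, Defect) with payoff (2, 2)
But (Cooperate, Cooperate) = (3, 3) Pareto dominates (2, 2)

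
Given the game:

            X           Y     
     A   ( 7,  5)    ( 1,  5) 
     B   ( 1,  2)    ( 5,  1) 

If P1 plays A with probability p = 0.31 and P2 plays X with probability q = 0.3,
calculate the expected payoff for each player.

E[P1] = 3.49, E[P2] = 2.447

Work:
E[P1] = p·q·π₁(A,X) + p·(1-q)·π₁(A,Y) + (1-p)·q·π₁(B,X) + (1-p)·(1-q)·π₁(B,Y)
= 0.31·0.3·7 + 0.31·0.7·1 + 0.69·0.3·1 + 0.69·0.7·5
= 3.49

E[P2] = 2.447 (similar calculation)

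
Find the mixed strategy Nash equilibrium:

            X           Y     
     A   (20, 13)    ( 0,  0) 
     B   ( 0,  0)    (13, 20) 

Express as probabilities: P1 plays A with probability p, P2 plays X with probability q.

p = 0.6061, q = 0.3939

Work:
Find probabilities that make opponent indifferent:
P2 chooses q to make P1 indifferent between A and B
P1 chooses p to make P2 indifferent between X and Y
Mixed NE: P1 plays (A: 0.6061, B: 0.3939), P2 plays (X: 0.3939, Y: 0.6061)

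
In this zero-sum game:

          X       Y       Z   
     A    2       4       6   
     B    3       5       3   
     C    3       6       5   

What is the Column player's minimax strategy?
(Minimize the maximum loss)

Column should play X, value = 3

Work:
Column player minimizes Row's maximum payoff:
Column X: max payoff to Row = 3
Column Y: max payoff to Row = 6
Column Z: max payoff to Row = 6
Minimum is 3, achieved by column X.
Minimax strategy: X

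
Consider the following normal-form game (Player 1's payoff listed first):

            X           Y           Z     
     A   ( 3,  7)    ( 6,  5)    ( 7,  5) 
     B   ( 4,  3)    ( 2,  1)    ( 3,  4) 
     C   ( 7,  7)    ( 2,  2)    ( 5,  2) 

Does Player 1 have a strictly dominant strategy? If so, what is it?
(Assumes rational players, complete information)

No strictly dominant strategy exists for Player 1

Work:
A strategy strictly dominates another if it gives a strictly higher payoff against every opponent action. Compare each pair of P1's strategies column-by-column:
  A vs B: [3 vs 4, 6 vs 2, 7 vs 3] → A does not strictly dominate B (column X: 3 ≤ 4)
  A vs C: [3 vs 7, 6 vs 2, 7 vs 5] → A does not strictly dominate C (column X: 3 ≤ 7)
  B vs A: [4 vs 3, 2 vs 6, 3 vs 7] → B does not strictly dominate A (column Y: 2 ≤ 6)
  B vs C: [4 vs 7, 2 vs 2, 3 vs 5] → B does not strictly dominate C (column X: 4 ≤ 7)
  C vs A: [7 vs 3, 2 vs 6, 5 vs 7] → C does not strictly dominate A (column Y: 2 ≤ 6)
  C vs B: [7 vs 4, 2 vs 2, 5 vs 3] → C does not strictly dominate B (column Y: 2 ≤ 2)
No single strategy strictly dominates all others → no strictly dominant strategy.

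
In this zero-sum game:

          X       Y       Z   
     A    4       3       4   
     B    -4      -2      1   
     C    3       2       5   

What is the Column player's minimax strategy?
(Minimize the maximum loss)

Column should play Y, value = 3

Work:
Column player minimizes Row's maximum payoff:
Column X: max payoff to Row = 4
Column Y: max payoff to Row = 3
Column Z: max payoff to Row = 5
Minimum is 3, achieved by column Y.
Minimax strategy: Y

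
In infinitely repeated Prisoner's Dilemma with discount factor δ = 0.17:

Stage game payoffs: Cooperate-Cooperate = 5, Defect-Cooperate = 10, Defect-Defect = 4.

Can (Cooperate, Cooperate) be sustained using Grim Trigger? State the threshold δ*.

δ* = 0.8333; since δ = 0.17 < 0.8333, cooperation cannot be sustained

Work:
For Grim Trigger:
Cooperate forever: 5/(1-δ)
Defect then punished: 10 + 4·δ/(1-δ)
Need: 5/(1-δ) ≥ 10 + 4·δ/(1-δ)
Solving: δ ≥ (T-R)/(T-P) = (10-5)/(10-4) = 0.8333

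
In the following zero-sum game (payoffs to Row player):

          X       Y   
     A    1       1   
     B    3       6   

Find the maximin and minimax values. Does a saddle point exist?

Maximin = 3, Minimax = 3, Saddle: True

Work:
Row minimums: [1, 3] → maximin = 3
Column maximums: [3, 6] → minimax = 3
Saddle point exists! Game value = 3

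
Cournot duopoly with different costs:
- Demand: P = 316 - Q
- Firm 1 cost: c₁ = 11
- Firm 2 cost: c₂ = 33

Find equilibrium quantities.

q₁* = 109.0, q₂* = 87.0

Work:
Reaction: q₁ = (316 - 11 - q₂)/2
Reaction: q₂ = (316 - 33 - q₁)/2
Solve simultaneously:
q₁* = (316 - 2×11 + 33)/3 = 109.0
q₂* = (316 - 2×33 + 11)/3 = 87.0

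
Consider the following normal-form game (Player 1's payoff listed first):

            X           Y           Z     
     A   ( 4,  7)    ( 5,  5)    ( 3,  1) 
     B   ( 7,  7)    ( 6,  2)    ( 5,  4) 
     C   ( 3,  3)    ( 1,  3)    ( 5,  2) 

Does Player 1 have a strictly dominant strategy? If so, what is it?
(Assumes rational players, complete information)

No strictly dominant strategy exists for Player 1

Work:
A strategy strictly dominates another if it gives a strictly higher payoff against every opponent action. Compare each pair of P1's strategies column-by-column:
  A vs B: [4 vs 7, 5 vs 6, 3 vs 5] → A does not strictly dominate B (column X: 4 ≤ 7)
  A vs C: [4 vs 3, 5 vs 1, 3 vs 5] → A does not strictly dominate C (column Z: 3 ≤ 5)
  B vs A: [7 vs 4, 6 vs 5, 5 vs 3] → B strictly dominates A
  B vs C: [7 vs 3, 6 vs 1, 5 vs 5] → B does not strictly dominate C (column Z: 5 ≤ 5)
  C vs A: [3 vs 4, 1 vs 5, 5 vs 3] → C does not strictly dominate A (column X: 3 ≤ 4)
  C vs B: [3 vs 7, 1 vs 6, 5 vs 5] → C does not strictly dominate B (column X: 3 ≤ 7)
No single strategy strictly dominates all others → no strictly dominant strategy.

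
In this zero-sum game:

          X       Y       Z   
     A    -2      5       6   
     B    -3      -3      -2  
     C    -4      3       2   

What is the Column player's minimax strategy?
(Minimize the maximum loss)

Column should play X, value = -2

Work:
Column player minimizes Row's maximum payoff:
Column X: max payoff to Row = -2
Column Y: max payoff to Row = 5
Column Z: max payoff to Row = 6
Minimum is -2, achieved by column X.
Minimax strategy: X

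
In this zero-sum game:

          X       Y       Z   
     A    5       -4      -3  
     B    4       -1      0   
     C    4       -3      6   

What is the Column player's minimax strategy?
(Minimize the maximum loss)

Column should play Y, value = -1

Work:
Column player minimizes Row's maximum payoff:
Column X: max payoff to Row = 5
Column Y: max payoff to Row = -1
Column Z: max payoff to Row = 6
Minimum is -1, achieved by column Y.
Minimax strategy: Y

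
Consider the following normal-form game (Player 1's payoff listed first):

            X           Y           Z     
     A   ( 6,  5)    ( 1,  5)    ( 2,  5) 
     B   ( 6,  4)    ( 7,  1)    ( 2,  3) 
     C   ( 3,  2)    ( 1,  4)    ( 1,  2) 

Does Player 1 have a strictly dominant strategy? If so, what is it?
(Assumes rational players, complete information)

No strictly dominant strategy exists for Player 1

Work:
A strategy strictly dominates another if it gives a strictly higher payoff against every opponent action. Compare each pair of P1's strategies column-by-column:
  A vs B: [6 vs 6, 1 vs 7, 2 vs 2] → A does not strictly dominate B (column X: 6 ≤ 6)
  A vs C: [6 vs 3, 1 vs 1, 2 vs 1] → A does not strictly dominate C (column Y: 1 ≤ 1)
  B vs A: [6 vs 6, 7 vs 1, 2 vs 2] → B does not strictly dominate A (column X: 6 ≤ 6)
  B vs C: [6 vs 3, 7 vs 1, 2 vs 1] → B strictly dominates C
  C vs A: [3 vs 6, 1 vs 1, 1 vs 2] → C does not strictly dominate A (column X: 3 ≤ 6)
  C vs B: [3 vs 6, 1 vs 7, 1 vs 2] → C does not strictly dominate B (column X: 3 ≤ 6)
No single strategy strictly dominates all others → no strictly dominant strategy.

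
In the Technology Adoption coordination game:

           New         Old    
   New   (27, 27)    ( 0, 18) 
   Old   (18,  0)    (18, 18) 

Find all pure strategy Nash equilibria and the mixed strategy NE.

Pure NE: (New, New) and (Old, Old); Mixed NE: p = 0.6667, q = 0.6667

Work:
Check pure NE:
(New, New): (27, 27) - no unilateral deviation beneficial
(Old, Old): (18, 18) - no unilateral deviation beneficial
Mixed NE: P1 plays New with p = 0.6667, P2 plays New with q = 0.6667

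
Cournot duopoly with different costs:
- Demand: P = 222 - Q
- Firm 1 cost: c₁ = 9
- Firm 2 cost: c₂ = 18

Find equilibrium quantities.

q₁* = 74.0, q₂* = 65.0

Work:
Reaction: q₁ = (222 - 9 - q₂)/2
Reaction: q₂ = (222 - 18 - q₁)/2
Solve simultaneously:
q₁* = (222 - 2×9 + 18)/3 = 74.0
q₂* = (222 - 2×18 + 9)/3 = 65.0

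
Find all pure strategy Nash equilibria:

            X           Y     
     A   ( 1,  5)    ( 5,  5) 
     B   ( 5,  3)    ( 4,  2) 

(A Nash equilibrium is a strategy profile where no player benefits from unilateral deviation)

Nash equilibrium: (A, Y), (B, X)

Work:
Best responses:
  P1 vs X: payoffs [1, 5] → best response B (payoff 5)
  P1 vs Y: payoffs [5, 4] → best response A (payoff 5)
  P2 vs A: payoffs [5, 5] → best response X/Y (payoff 5)
  P2 vs B: payoffs [3, 2] → best response X (payoff 3)
Mutual best responses: (A,Y), (B,X) → Nash equilibria.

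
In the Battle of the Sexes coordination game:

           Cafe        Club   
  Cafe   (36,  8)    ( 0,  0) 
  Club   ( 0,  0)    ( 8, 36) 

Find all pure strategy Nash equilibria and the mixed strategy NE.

Pure NE: (Cafe, Cafe) and (Club, Club); Mixed NE: p = 0.8182, q = 0.1818

Work:
Check pure NE:
(Cafe, Cafe): (36, 8) - no unilateral deviation beneficial
(Club, Club): (8, 36) - no unilateral deviation beneficial
Mixed NE: P1 plays Cafe with p = 0.8182, P2 plays Cafe with q = 0.1818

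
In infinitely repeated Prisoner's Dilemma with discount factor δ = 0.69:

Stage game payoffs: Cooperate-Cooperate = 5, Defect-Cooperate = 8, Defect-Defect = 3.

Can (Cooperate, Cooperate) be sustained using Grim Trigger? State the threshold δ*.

δ* = 0.6; since δ = 0.69 ≥ 0.6, cooperation can be sustained

Work:
For Grim Trigger:
Cooperate forever: 5/(1-δ)
Defect then punished: 8 + 3·δ/(1-δ)
Need: 5/(1-δ) ≥ 8 + 3·δ/(1-δ)
Solving: δ ≥ (T-R)/(T-P) = (8-5)/(8-3) = 0.6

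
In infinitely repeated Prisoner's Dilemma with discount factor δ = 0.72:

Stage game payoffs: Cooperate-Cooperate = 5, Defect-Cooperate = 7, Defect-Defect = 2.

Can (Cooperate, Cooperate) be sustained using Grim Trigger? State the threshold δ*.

δ* = 0.4; since δ = 0.72 ≥ 0.4, cooperation can be sustained

Work:
For Grim Trigger:
Cooperate forever: 5/(1-δ)
Defect then punished: 7 + 2·δ/(1-δ)
Need: 5/(1-δ) ≥ 7 + 2·δ/(1-δ)
Solving: δ ≥ (T-R)/(T-P) = (7-5)/(7-2) = 0.4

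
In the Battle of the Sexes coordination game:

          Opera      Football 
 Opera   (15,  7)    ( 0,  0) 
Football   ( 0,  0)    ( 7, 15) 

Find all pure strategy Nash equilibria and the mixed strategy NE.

Pure NE: (Opera, Opera) and (Football, Football); Mixed NE: p = 0.6818, q = 0.3182

Work:
Check pure NE:
(Opera, Opera): (15, 7) - no unilateral deviation beneficial
(Football, Football): (7, 15) - no unilateral deviation beneficial
Mixed NE: P1 plays Opera with p = 0.6818, P2 plays Opera with q = 0.3182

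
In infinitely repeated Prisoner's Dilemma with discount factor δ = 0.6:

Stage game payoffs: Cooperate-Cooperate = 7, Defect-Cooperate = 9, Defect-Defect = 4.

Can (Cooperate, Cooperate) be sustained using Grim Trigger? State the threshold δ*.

δ* = 0.4; since δ = 0.6 ≥ 0.4, cooperation can be sustained

Work:
For Grim Trigger:
Cooperate forever: 7/(1-δ)
Defect then punished: 9 + 4·δ/(1-δ)
Need: 7/(1-δ) ≥ 9 + 4·δ/(1-δ)
Solving: δ ≥ (T-R)/(T-P) = (9-7)/(9-4) = 0.4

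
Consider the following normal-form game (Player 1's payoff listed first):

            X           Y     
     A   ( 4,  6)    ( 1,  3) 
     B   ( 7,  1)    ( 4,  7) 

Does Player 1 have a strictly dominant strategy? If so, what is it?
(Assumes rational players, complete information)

Yes, Player 1's strictly dominant strategy is B

Work:
A strategy strictly dominates another if it gives a strictly higher payoff against every opponent action. Compare each pair of P1's strategies column-by-column:
  A vs B: [4 vs 7, 1 vs 4] → A does not strictly dominate B (column X: 4 ≤ 7)
  B vs A: [7 vs 4, 4 vs 1] → B strictly dominates A
B strictly dominates every other strategy → strictly dominant.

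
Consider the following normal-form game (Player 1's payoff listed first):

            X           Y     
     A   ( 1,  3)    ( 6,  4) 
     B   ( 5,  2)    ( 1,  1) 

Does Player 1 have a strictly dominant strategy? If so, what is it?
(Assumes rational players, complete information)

No strictly dominant strategy exists for Player 1

Work:
A strategy strictly dominates another if it gives a strictly higher payoff against every opponent action. Compare each pair of P1's strategies column-by-column:
  A vs B: [1 vs 5, 6 vs 1] → A does not strictly dominate B (column X: 1 ≤ 5)
  B vs A: [5 vs 1, 1 vs 6] → B does not strictly dominate A (column Y: 1 ≤ 6)
No single strategy strictly dominates all others → no strictly dominant strategy.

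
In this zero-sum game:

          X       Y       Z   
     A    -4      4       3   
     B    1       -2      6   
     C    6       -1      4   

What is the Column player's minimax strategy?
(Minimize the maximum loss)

Column should play Y, value = 4

Work:
Column player minimizes Row's maximum payoff:
Column X: max payoff to Row = 6
Column Y: max payoff to Row = 4
Column Z: max payoff to Row = 6
Minimum is 4, achieved by column Y.
Minimax strategy: Y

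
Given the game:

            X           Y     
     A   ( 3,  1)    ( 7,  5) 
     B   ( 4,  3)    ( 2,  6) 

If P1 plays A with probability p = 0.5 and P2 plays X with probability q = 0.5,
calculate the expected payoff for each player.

E[P1] = 4.0, E[P2] = 3.75

Work:
E[P1] = p·q·π₁(A,X) + p·(1-q)·π₁(A,Y) + (1-p)·q·π₁(B,X) + (1-p)·(1-q)·π₁(B,Y)
= 0.5·0.5·3 + 0.5·0.5·7 + 0.5·0.5·4 + 0.5·0.5·2
= 4.0

E[P2] = 3.75 (similar calculation)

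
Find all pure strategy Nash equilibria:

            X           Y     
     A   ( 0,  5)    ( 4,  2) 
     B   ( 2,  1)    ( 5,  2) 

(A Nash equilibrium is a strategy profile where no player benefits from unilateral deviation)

Nash equilibrium: (B, Y)

Work:
Best responses:
  P1 vs X: payoffs [0, 2] → best response B (payoff 2)
  P1 vs Y: payoffs [4, 5] → best response B (payoff 5)
  P2 vs A: payoffs [5, 2] → best response X (payoff 5)
  P2 vs B: payoffs [1, 2] → best response Y (payoff 2)
Mutual best responses: (B,Y) → Nash equilibria.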